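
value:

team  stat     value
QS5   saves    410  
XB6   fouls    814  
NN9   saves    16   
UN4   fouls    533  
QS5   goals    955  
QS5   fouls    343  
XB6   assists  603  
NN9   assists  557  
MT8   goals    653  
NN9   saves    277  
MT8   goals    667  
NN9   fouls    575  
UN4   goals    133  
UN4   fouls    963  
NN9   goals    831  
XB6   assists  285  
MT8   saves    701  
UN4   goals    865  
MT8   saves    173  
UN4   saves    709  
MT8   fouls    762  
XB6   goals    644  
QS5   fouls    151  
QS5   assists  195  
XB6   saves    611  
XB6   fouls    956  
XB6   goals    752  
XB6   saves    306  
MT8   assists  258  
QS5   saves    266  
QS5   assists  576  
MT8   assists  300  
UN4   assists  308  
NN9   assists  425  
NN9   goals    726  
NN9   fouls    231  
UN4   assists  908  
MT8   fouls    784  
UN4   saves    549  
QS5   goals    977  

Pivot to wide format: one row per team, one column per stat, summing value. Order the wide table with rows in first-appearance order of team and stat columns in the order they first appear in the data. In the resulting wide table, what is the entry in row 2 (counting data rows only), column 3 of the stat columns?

1396

With rows in first-appearance order of team, row 2 is team=XB6. stat columns in first-appearance order: saves, fouls, goals, assists; column 3 is goals.
Long rows with team=XB6, stat=goals: 644 + 752 = 1396.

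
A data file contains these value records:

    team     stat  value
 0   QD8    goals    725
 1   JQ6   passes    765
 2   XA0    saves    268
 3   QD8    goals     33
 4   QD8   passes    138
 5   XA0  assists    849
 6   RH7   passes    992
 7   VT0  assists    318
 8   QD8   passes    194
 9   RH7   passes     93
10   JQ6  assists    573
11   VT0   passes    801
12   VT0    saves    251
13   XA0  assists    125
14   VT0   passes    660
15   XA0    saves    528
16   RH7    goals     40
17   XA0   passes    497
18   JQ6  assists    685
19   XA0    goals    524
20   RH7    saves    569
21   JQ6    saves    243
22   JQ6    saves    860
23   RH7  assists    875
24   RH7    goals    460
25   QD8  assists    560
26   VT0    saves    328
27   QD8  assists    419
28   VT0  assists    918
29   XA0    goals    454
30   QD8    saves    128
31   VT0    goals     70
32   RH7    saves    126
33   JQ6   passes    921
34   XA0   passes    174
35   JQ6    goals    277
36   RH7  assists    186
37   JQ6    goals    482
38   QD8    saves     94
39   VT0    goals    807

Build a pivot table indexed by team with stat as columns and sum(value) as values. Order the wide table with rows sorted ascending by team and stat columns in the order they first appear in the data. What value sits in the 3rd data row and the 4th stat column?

1061

With rows sorted ascending by team, row 3 is team=RH7. stat columns in first-appearance order: goals, passes, saves, assists; column 4 is assists.
Long rows with team=RH7, stat=assists: 875 + 186 = 1061.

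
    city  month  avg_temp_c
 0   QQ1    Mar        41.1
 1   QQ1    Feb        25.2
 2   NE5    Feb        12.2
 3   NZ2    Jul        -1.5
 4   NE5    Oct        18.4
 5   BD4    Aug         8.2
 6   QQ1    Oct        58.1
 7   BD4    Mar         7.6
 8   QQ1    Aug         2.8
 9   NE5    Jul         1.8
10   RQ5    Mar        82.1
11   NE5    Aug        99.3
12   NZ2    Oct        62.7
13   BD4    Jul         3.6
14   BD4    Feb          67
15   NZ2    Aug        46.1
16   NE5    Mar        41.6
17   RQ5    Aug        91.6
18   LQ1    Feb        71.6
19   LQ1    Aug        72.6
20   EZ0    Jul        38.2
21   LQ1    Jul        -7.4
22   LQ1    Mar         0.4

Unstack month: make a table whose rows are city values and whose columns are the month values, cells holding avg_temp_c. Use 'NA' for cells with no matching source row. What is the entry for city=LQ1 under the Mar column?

The long row with city=LQ1, month=Mar has avg_temp_c=0.4.

0.4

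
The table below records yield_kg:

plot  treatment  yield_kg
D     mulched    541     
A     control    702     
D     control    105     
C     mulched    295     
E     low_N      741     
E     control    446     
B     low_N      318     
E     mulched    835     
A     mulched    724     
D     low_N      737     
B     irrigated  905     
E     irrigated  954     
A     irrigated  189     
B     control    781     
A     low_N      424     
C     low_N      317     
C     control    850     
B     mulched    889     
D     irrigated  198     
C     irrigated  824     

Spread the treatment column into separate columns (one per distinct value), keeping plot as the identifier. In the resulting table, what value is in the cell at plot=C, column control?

850

Wide layout: rows indexed by plot, columns are the 4 distinct treatment values (mulched, control, low_N, irrigated).
Cell (plot=C, treatment=control) draws from the long row where plot=C and treatment=control, which has yield_kg=850.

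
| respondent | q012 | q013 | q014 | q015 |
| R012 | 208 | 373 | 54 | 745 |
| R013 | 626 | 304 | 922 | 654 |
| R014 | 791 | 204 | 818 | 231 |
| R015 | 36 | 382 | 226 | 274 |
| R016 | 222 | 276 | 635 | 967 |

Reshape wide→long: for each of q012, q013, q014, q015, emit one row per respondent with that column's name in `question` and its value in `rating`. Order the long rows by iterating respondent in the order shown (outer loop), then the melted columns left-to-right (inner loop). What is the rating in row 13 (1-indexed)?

20 rows total (5 × 4). Row 13: index ⌊(13-1)/4⌋ = 3 into respondent → R015; (13-1) mod 4 = 0 into the melted columns → q012.
So row 13 is (R015, q012, 36); rating = 36.

36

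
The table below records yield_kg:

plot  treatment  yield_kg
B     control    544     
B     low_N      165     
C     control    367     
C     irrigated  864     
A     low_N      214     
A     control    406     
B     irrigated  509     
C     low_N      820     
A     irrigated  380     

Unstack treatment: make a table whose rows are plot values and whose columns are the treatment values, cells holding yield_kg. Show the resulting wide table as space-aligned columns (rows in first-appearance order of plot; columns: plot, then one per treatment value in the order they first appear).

plot  control  low_N  irrigated
B     544      165    509      
C     367      820    864      
A     406      214    380      

Columns: plot plus the 3 distinct treatment values (control, low_N, irrigated).
For example, row B column control takes yield_kg=544 from the long row (B, control).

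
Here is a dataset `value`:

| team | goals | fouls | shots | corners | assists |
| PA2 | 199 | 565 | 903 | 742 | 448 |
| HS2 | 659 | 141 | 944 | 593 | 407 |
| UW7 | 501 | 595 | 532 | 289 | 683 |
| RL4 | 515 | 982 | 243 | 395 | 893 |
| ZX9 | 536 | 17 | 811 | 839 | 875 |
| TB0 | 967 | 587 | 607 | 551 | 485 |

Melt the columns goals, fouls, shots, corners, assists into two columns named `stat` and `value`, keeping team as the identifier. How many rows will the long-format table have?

6 team values × 5 melted columns = 30 rows.

30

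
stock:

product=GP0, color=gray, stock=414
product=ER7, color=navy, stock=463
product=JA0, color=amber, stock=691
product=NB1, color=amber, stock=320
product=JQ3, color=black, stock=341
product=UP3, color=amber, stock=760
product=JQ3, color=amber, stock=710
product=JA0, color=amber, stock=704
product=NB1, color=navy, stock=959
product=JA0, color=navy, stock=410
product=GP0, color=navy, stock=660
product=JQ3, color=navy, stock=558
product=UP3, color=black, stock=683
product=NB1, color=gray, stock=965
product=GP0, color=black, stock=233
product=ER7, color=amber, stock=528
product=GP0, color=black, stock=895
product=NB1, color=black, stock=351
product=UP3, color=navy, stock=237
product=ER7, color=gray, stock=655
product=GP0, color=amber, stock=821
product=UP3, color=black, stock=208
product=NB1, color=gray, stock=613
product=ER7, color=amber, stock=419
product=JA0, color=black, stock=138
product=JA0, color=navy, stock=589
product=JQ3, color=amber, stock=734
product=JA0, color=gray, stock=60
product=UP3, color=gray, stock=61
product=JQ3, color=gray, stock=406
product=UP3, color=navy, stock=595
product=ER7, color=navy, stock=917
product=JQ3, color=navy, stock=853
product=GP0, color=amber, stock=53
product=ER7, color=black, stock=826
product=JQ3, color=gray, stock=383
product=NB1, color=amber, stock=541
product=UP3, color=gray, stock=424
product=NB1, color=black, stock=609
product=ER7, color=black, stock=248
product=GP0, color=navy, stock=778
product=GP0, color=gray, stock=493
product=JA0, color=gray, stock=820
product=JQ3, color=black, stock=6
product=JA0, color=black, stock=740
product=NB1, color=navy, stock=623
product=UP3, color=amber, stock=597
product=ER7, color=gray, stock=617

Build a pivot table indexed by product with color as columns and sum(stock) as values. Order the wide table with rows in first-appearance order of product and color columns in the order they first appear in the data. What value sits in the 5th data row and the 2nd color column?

1411

With rows in first-appearance order of product, row 5 is product=JQ3. color columns in first-appearance order: gray, navy, amber, black; column 2 is navy.
Long rows with product=JQ3, color=navy: 558 + 853 = 1411.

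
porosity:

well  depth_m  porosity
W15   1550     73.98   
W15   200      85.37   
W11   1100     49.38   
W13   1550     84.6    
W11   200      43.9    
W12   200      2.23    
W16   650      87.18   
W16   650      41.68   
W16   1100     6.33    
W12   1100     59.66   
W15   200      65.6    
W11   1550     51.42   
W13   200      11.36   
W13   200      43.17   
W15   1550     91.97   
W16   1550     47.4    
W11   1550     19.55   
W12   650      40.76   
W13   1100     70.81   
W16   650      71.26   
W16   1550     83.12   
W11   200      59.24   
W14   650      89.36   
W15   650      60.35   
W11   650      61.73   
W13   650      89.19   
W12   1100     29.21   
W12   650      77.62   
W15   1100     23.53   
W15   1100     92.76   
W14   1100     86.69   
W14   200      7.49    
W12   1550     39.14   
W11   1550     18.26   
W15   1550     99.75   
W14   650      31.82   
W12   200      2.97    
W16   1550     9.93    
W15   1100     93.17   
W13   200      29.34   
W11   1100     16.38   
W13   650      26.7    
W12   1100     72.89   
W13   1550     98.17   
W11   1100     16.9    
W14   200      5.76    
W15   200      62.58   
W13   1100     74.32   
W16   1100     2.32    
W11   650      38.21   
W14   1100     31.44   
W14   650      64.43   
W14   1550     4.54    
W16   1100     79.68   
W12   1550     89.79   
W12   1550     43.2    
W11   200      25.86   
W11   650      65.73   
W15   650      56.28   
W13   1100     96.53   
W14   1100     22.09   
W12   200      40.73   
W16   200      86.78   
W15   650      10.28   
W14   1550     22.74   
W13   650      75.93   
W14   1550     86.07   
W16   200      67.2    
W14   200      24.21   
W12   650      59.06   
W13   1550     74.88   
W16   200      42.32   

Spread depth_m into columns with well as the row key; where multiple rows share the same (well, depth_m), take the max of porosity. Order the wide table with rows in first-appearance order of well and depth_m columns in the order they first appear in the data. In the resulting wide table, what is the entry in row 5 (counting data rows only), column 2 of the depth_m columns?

86.78

With rows in first-appearance order of well, row 5 is well=W16. depth_m columns in first-appearance order: 1550, 200, 1100, 650; column 2 is 200.
Long rows with well=W16, depth_m=200: max(86.78, 67.2, 42.32) = 86.78.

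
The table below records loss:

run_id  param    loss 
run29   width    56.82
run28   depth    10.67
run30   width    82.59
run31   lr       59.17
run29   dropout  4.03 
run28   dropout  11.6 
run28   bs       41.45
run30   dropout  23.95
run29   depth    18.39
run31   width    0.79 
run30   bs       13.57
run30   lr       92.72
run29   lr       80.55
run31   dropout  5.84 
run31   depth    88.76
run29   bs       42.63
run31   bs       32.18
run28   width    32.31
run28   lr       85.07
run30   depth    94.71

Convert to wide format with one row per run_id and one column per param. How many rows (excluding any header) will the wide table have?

4

4 distinct run_id values → 4 rows.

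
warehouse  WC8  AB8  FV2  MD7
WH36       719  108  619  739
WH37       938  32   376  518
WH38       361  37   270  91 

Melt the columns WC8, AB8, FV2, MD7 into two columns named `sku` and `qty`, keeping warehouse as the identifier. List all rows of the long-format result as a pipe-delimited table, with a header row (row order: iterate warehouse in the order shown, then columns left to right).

Each (warehouse, column) pair becomes one row: 3 × 4 = 12 rows.
For example, (WH36, WC8) → qty=719.

| warehouse | sku | qty |
| WH36 | WC8 | 719 |
| WH36 | AB8 | 108 |
| WH36 | FV2 | 619 |
| WH36 | MD7 | 739 |
| WH37 | WC8 | 938 |
| WH37 | AB8 | 32 |
| WH37 | FV2 | 376 |
| WH37 | MD7 | 518 |
| WH38 | WC8 | 361 |
| WH38 | AB8 | 37 |
| WH38 | FV2 | 270 |
| WH38 | MD7 | 91 |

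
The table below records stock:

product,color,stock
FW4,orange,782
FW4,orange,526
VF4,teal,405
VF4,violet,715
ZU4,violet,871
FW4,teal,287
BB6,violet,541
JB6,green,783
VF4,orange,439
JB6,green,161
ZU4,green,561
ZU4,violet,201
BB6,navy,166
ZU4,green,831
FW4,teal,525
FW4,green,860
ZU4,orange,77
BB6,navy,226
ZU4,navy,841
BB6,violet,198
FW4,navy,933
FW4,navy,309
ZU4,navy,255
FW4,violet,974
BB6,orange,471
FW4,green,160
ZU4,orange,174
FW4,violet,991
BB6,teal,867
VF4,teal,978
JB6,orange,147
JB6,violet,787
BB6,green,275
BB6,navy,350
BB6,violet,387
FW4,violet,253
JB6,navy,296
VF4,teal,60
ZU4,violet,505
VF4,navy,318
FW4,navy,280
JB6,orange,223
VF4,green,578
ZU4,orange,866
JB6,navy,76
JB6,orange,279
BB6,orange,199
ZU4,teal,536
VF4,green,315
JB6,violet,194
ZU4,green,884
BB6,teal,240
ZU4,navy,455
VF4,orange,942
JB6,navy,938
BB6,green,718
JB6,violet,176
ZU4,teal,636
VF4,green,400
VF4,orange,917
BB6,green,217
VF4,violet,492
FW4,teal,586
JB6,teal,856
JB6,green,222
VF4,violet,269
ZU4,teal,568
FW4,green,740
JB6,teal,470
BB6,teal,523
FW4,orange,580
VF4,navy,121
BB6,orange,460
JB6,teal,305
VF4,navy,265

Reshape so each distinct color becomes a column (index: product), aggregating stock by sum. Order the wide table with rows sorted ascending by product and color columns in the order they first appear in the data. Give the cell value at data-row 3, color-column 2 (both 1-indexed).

With rows sorted ascending by product, row 3 is product=JB6. color columns in first-appearance order: orange, teal, violet, green, navy; column 2 is teal.
Long rows with product=JB6, color=teal: 856 + 470 + 305 = 1631.

1631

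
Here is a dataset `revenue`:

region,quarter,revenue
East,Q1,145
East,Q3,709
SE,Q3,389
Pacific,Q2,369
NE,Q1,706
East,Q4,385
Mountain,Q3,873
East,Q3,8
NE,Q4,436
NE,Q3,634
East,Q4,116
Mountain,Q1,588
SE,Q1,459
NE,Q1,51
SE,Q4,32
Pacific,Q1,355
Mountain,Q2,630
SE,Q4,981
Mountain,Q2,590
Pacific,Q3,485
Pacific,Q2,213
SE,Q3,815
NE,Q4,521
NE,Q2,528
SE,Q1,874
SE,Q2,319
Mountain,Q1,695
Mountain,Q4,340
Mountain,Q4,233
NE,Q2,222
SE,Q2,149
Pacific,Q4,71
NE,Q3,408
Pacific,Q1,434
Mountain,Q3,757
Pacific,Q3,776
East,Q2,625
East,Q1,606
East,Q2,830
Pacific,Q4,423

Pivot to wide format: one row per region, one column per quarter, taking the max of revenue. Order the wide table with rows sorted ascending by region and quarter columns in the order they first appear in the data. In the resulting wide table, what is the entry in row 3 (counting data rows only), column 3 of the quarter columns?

528

With rows sorted ascending by region, row 3 is region=NE. quarter columns in first-appearance order: Q1, Q3, Q2, Q4; column 3 is Q2.
Long rows with region=NE, quarter=Q2: max(528, 222) = 528.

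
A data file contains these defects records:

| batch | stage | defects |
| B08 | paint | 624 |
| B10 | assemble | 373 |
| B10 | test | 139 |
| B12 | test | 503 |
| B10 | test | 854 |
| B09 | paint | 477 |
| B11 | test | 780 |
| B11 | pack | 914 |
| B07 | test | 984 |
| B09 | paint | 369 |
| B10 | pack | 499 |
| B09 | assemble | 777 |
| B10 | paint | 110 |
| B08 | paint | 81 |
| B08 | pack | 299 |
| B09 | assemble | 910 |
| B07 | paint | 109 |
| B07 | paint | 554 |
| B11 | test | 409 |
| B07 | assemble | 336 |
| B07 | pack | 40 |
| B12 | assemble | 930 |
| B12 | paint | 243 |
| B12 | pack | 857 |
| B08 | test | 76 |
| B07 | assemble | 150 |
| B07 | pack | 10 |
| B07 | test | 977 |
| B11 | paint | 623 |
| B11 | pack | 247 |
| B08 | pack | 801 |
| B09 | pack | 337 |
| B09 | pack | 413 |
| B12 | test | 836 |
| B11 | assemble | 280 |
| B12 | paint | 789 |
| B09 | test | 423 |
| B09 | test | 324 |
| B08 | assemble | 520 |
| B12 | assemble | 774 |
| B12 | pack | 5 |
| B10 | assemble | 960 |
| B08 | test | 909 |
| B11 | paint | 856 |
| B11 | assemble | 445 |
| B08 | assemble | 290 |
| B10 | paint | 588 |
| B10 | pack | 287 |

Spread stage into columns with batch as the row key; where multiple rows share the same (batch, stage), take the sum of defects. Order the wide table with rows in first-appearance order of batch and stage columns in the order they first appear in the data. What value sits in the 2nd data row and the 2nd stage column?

1333

With rows in first-appearance order of batch, row 2 is batch=B10. stage columns in first-appearance order: paint, assemble, test, pack; column 2 is assemble.
Long rows with batch=B10, stage=assemble: 373 + 960 = 1333.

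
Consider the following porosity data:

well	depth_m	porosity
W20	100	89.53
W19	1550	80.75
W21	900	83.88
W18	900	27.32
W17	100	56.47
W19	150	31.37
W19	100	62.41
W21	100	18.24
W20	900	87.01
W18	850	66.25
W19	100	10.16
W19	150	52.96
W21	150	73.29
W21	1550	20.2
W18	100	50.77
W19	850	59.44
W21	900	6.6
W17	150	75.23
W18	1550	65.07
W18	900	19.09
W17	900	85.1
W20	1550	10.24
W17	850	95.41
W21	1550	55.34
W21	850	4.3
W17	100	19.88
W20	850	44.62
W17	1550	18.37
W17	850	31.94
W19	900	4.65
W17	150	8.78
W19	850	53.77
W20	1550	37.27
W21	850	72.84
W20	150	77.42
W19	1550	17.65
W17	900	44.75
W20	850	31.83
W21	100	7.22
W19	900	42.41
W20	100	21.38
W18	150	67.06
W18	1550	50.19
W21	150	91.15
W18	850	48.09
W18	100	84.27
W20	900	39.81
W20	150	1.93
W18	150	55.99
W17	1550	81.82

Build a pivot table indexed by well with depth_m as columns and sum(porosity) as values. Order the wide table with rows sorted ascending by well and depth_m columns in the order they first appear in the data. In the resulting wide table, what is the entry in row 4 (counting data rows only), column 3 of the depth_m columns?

126.82

With rows sorted ascending by well, row 4 is well=W20. depth_m columns in first-appearance order: 100, 1550, 900, 150, 850; column 3 is 900.
Long rows with well=W20, depth_m=900: 87.01 + 39.81 = 126.82.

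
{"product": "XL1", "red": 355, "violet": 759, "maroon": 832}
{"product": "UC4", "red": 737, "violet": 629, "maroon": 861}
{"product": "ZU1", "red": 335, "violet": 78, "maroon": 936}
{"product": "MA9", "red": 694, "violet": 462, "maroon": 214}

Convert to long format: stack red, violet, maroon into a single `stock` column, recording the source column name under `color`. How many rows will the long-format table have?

12

4 product values × 3 melted columns = 12 rows.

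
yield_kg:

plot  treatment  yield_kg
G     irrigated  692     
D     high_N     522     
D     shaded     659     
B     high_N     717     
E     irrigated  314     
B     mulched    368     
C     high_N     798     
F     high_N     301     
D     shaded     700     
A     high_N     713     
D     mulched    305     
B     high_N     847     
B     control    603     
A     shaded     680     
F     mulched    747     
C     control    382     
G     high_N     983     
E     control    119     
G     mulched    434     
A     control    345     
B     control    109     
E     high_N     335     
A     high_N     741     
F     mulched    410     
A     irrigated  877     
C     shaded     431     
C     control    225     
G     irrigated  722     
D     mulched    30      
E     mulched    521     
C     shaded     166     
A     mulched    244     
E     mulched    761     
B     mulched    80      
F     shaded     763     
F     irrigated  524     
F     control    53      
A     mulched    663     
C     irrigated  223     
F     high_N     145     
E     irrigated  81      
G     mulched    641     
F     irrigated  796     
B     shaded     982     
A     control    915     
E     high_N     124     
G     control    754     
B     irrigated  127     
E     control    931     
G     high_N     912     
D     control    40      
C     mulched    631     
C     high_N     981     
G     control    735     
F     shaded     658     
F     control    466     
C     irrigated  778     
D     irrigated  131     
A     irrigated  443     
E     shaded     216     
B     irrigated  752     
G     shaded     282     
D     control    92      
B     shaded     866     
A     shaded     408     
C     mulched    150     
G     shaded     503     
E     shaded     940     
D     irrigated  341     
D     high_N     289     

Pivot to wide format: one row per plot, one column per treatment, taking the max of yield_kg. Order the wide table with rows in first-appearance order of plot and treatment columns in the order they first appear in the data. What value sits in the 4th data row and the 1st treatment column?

With rows in first-appearance order of plot, row 4 is plot=E. treatment columns in first-appearance order: irrigated, high_N, shaded, mulched, control; column 1 is irrigated.
Long rows with plot=E, treatment=irrigated: max(314, 81) = 314.

314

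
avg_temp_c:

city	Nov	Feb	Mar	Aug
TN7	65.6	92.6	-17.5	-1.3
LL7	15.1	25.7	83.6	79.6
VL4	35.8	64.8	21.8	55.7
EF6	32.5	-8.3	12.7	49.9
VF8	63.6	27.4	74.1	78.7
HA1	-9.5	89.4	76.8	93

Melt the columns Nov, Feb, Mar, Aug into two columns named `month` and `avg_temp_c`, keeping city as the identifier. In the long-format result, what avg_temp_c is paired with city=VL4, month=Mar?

Unpivoting turns each (city, wide-column) pair into one long row.
The wide cell at row VL4, column Mar holds 21.8, so the long row (VL4, Mar) has avg_temp_c=21.8.

21.8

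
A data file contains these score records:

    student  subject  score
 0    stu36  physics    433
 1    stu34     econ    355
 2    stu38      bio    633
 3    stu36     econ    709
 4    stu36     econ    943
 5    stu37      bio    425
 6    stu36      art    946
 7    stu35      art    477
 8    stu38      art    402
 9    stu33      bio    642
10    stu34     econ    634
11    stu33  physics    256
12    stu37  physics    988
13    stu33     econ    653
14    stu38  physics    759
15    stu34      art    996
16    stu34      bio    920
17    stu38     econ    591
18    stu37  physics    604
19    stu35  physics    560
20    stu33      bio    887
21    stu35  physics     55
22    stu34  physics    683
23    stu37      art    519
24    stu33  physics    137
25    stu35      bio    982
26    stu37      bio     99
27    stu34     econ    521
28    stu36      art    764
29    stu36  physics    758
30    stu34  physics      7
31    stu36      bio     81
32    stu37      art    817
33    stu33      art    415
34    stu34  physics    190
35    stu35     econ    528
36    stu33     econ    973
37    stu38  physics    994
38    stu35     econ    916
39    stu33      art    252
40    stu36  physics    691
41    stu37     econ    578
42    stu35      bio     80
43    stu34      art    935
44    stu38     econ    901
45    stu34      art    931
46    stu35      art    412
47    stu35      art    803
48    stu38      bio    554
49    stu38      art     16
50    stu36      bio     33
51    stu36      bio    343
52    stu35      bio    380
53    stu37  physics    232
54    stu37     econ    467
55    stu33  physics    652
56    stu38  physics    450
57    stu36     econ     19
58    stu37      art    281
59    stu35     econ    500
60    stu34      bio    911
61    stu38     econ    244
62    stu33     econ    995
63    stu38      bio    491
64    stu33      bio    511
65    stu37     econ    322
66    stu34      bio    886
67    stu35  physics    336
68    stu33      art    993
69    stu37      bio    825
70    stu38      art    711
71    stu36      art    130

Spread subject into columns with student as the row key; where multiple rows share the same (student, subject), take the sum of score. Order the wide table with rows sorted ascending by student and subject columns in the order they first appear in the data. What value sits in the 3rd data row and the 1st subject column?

951

With rows sorted ascending by student, row 3 is student=stu35. subject columns in first-appearance order: physics, econ, bio, art; column 1 is physics.
Long rows with student=stu35, subject=physics: 560 + 55 + 336 = 951.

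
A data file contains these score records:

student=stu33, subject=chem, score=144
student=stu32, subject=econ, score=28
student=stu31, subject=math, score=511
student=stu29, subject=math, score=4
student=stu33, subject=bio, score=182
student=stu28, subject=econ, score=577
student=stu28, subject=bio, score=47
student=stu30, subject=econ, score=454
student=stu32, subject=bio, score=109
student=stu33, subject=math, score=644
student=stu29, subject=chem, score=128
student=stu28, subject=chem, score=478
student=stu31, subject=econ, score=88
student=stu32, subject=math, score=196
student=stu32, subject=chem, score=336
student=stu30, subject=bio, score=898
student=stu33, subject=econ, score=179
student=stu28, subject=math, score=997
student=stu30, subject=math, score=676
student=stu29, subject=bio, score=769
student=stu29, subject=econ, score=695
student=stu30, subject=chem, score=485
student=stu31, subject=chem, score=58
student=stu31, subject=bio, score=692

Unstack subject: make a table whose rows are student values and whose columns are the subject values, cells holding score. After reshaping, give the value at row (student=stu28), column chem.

478

Wide layout: rows indexed by student, columns are the 4 distinct subject values (chem, econ, math, bio).
Cell (student=stu28, subject=chem) draws from the long row where student=stu28 and subject=chem, which has score=478.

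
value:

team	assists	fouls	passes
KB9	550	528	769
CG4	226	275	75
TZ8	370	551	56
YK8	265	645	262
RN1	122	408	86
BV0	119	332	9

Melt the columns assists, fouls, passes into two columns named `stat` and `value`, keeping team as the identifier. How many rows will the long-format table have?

18

6 team values × 3 melted columns = 18 rows.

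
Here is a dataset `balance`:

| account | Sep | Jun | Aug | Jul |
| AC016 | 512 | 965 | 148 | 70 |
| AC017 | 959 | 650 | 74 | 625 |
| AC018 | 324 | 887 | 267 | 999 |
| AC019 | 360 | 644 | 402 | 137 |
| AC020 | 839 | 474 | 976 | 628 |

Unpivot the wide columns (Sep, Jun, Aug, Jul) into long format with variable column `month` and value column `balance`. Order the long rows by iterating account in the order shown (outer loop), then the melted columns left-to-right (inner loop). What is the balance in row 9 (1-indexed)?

324

20 rows total (5 × 4). Row 9: index ⌊(9-1)/4⌋ = 2 into account → AC018; (9-1) mod 4 = 0 into the melted columns → Sep.
So row 9 is (AC018, Sep, 324); balance = 324.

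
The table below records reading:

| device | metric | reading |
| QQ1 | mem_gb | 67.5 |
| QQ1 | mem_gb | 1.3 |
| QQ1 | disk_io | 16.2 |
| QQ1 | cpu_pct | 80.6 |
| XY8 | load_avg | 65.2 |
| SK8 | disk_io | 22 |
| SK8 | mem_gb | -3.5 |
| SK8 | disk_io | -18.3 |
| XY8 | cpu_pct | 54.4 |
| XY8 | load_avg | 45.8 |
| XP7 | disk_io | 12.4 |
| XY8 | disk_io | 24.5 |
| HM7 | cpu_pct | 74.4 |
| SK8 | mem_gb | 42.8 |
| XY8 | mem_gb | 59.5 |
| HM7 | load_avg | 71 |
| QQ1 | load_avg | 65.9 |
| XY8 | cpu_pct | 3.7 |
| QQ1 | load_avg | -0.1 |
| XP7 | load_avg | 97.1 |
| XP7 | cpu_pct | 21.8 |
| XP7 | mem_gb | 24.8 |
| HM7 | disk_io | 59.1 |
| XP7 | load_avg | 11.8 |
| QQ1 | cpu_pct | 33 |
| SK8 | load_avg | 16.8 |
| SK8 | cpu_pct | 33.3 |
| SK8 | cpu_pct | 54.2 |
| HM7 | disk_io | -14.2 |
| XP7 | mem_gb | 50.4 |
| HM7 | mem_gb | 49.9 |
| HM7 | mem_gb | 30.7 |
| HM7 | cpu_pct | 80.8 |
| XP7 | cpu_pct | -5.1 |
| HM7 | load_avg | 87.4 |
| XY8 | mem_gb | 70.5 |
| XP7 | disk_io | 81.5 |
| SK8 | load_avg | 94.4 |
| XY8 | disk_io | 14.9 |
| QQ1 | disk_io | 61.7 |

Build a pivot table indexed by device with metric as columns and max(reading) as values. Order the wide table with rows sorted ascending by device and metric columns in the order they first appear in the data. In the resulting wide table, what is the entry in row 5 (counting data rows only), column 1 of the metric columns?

70.5

With rows sorted ascending by device, row 5 is device=XY8. metric columns in first-appearance order: mem_gb, disk_io, cpu_pct, load_avg; column 1 is mem_gb.
Long rows with device=XY8, metric=mem_gb: max(59.5, 70.5) = 70.5.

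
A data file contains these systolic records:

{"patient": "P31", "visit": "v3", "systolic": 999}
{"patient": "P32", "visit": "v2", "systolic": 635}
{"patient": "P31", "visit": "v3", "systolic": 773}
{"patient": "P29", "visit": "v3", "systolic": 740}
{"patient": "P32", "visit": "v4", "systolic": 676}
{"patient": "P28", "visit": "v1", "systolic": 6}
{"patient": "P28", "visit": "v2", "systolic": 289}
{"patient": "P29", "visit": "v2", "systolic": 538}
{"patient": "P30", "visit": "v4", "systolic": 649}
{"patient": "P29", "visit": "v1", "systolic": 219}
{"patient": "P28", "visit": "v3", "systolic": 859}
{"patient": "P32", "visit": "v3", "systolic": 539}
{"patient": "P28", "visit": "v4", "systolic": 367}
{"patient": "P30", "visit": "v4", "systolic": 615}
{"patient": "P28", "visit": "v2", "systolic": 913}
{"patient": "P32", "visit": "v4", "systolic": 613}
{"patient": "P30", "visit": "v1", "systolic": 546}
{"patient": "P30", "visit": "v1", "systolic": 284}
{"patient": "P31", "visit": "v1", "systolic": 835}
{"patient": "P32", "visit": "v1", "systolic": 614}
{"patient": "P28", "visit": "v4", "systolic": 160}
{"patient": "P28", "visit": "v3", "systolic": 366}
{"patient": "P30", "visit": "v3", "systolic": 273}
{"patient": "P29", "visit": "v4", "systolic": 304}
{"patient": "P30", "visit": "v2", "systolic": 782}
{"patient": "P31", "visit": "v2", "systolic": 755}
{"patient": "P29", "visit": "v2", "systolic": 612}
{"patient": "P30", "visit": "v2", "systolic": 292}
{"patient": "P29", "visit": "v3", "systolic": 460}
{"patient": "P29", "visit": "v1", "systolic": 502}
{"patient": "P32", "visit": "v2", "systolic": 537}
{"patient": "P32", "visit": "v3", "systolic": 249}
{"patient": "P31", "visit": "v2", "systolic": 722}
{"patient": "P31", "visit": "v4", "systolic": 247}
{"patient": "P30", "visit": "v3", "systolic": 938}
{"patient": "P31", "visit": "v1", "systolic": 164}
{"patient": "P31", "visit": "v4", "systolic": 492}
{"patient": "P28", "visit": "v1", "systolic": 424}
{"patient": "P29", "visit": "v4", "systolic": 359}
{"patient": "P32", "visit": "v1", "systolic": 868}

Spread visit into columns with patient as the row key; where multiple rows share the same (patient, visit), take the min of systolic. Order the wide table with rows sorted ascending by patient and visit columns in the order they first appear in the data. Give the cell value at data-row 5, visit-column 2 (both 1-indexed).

537

With rows sorted ascending by patient, row 5 is patient=P32. visit columns in first-appearance order: v3, v2, v4, v1; column 2 is v2.
Long rows with patient=P32, visit=v2: min(635, 537) = 537.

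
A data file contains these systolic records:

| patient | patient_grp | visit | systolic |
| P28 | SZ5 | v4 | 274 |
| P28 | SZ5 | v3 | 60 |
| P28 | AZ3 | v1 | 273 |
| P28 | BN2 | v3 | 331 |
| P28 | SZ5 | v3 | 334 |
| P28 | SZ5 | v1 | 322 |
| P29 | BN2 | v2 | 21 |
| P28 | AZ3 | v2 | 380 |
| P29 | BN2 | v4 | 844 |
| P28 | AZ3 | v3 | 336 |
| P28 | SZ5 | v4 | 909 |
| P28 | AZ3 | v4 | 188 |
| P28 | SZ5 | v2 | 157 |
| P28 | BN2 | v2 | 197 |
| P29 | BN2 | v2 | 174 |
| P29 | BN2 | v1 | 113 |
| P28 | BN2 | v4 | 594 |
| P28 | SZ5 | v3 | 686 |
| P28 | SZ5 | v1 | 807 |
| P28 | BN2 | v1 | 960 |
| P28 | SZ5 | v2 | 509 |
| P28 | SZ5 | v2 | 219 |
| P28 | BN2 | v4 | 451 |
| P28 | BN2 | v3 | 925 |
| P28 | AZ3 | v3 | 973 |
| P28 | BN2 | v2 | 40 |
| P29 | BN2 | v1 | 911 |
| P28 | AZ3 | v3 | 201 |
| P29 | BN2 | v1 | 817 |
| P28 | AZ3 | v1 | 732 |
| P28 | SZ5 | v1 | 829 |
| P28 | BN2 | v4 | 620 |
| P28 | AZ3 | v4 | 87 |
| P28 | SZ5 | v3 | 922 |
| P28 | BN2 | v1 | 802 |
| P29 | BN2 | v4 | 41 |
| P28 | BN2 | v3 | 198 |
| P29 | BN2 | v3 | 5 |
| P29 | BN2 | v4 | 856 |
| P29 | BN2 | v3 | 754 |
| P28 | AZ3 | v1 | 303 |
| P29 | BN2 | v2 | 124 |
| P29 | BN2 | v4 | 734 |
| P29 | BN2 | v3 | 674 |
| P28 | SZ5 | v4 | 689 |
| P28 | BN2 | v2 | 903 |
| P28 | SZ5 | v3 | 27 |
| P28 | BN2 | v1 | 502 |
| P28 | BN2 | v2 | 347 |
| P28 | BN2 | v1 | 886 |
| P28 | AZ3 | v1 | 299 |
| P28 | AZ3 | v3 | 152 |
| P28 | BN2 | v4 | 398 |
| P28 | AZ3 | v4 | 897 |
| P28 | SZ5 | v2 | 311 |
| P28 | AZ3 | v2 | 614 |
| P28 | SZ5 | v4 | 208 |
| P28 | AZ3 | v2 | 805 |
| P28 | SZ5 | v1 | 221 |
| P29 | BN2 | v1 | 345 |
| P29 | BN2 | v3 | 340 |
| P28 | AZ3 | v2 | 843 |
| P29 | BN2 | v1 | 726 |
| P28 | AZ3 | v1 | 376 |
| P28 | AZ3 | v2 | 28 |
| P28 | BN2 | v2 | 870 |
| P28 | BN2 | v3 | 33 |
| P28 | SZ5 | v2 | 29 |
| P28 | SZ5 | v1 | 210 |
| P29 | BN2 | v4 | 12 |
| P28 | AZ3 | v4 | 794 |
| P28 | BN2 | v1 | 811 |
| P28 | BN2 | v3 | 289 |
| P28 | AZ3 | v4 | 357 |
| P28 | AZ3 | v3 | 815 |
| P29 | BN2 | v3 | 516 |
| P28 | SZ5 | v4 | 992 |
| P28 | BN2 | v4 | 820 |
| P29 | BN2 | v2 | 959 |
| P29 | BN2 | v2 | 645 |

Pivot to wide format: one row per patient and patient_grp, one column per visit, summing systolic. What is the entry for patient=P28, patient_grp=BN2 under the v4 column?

2883

Rows with patient=P28, patient_grp=BN2 and visit=v4: systolic values are 594, 451, 620, 398, 820.
594 + 451 + 620 + 398 + 820 = 2883.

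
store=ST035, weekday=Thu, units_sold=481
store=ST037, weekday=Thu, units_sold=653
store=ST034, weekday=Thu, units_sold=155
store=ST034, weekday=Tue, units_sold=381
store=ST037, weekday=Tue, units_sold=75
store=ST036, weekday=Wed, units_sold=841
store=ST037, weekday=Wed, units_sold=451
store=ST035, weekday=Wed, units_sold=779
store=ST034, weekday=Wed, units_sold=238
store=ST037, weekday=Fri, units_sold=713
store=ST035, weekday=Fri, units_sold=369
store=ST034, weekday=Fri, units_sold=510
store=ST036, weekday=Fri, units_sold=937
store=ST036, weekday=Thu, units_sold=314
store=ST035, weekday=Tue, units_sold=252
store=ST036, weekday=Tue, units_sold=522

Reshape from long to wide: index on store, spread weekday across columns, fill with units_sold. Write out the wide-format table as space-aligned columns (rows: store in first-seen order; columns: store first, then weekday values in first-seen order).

Columns: store plus the 4 distinct weekday values (Thu, Tue, Wed, Fri).
For example, row ST035 column Thu takes units_sold=481 from the long row (ST035, Thu).

store  Thu  Tue  Wed  Fri
ST035  481  252  779  369
ST037  653  75   451  713
ST034  155  381  238  510
ST036  314  522  841  937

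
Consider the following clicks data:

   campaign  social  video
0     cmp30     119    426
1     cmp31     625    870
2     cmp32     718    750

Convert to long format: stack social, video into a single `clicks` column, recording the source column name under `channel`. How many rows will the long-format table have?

6

3 campaign values × 2 melted columns = 6 rows.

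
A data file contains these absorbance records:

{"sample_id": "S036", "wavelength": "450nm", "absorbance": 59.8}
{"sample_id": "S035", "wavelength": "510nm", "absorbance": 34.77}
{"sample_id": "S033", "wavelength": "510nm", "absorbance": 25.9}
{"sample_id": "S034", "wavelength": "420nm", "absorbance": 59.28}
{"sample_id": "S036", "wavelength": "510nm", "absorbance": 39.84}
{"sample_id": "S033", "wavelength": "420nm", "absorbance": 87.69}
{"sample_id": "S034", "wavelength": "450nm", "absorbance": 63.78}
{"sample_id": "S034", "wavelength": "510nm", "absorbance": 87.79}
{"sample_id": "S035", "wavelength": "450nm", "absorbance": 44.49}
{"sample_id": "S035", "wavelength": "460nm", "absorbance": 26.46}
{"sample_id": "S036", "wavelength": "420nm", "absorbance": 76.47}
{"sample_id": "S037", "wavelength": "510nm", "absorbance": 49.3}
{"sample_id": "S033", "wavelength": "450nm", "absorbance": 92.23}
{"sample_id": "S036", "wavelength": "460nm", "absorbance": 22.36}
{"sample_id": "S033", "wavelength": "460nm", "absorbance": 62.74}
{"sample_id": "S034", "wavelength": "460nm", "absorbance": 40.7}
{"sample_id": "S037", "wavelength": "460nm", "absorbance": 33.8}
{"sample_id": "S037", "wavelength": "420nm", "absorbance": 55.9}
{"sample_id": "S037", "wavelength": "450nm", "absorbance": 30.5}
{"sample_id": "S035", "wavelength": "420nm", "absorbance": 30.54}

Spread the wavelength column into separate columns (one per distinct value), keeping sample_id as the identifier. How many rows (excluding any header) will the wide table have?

5 distinct sample_id values → 5 rows.

5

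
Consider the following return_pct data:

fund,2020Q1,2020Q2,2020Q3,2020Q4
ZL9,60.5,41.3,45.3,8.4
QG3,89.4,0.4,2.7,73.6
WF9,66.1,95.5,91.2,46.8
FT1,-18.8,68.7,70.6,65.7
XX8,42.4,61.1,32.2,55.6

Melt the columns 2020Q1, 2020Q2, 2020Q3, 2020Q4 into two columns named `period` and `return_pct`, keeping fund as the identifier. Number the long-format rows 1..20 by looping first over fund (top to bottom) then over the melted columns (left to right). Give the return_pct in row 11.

20 rows total (5 × 4). Row 11: index ⌊(11-1)/4⌋ = 2 into fund → WF9; (11-1) mod 4 = 2 into the melted columns → 2020Q3.
So row 11 is (WF9, 2020Q3, 91.2); return_pct = 91.2.

91.2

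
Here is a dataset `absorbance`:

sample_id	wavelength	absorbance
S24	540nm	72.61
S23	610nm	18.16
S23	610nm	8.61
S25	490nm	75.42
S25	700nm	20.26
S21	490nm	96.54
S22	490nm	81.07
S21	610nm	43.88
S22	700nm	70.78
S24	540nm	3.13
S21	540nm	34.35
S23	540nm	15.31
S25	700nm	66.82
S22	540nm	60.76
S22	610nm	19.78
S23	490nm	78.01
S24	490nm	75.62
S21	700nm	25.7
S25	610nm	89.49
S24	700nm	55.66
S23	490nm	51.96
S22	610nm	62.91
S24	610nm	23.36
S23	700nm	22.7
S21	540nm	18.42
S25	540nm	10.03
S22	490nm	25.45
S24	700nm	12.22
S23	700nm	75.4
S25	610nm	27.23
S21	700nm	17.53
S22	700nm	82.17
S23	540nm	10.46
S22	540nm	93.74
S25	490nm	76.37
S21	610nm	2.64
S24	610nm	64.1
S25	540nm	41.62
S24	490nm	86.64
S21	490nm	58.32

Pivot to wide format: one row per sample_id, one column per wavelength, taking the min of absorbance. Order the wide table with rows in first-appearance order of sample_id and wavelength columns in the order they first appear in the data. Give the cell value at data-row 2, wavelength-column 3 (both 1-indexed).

51.96

With rows in first-appearance order of sample_id, row 2 is sample_id=S23. wavelength columns in first-appearance order: 540nm, 610nm, 490nm, 700nm; column 3 is 490nm.
Long rows with sample_id=S23, wavelength=490nm: min(78.01, 51.96) = 51.96.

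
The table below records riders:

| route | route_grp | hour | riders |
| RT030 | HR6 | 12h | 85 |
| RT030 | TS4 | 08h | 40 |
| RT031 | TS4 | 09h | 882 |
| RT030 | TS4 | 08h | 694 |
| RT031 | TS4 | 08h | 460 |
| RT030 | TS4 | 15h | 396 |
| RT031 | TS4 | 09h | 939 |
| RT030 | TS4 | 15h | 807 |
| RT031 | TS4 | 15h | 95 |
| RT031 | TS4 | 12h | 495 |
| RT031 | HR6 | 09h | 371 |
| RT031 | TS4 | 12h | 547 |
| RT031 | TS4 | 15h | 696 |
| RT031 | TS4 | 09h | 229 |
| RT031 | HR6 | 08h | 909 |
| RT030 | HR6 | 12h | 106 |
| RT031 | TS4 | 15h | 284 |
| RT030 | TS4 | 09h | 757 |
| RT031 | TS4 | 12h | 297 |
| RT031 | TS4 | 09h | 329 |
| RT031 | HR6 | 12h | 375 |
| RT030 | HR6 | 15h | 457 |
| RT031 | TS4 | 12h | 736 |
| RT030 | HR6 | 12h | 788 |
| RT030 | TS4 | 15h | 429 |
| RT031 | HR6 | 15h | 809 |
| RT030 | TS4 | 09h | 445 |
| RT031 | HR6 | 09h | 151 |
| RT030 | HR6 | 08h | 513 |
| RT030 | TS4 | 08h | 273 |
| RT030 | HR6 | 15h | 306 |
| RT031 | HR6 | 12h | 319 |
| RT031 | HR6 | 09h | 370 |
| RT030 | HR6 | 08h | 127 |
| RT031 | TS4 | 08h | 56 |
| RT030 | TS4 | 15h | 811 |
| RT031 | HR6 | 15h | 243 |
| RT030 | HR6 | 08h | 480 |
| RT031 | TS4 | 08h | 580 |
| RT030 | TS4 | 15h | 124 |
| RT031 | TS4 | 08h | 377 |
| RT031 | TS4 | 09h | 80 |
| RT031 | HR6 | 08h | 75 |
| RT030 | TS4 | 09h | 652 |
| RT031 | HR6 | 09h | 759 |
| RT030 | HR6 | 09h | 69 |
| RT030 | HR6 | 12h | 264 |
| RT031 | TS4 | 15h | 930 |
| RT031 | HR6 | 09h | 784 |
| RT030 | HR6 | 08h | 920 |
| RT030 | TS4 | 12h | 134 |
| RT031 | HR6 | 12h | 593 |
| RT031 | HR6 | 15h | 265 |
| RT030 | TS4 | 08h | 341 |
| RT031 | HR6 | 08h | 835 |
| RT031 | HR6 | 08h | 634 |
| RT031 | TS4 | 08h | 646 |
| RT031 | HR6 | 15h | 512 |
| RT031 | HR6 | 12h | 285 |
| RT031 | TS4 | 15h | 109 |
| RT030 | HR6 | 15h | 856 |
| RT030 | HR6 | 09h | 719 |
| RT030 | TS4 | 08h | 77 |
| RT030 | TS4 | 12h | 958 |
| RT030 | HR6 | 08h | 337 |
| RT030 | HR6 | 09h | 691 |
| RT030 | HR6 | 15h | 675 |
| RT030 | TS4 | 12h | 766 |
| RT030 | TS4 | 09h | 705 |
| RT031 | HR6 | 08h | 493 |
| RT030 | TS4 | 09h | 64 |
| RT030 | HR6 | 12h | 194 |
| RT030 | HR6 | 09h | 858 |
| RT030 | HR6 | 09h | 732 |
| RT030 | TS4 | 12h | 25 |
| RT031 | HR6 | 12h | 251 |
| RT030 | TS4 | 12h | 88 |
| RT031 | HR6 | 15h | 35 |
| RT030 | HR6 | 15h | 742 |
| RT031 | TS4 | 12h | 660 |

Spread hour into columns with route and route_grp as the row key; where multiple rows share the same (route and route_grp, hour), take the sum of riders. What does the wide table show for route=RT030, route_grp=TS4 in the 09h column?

2623

Rows with route=RT030, route_grp=TS4 and hour=09h: riders values are 757, 445, 652, 705, 64.
757 + 445 + 652 + 705 + 64 = 2623.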